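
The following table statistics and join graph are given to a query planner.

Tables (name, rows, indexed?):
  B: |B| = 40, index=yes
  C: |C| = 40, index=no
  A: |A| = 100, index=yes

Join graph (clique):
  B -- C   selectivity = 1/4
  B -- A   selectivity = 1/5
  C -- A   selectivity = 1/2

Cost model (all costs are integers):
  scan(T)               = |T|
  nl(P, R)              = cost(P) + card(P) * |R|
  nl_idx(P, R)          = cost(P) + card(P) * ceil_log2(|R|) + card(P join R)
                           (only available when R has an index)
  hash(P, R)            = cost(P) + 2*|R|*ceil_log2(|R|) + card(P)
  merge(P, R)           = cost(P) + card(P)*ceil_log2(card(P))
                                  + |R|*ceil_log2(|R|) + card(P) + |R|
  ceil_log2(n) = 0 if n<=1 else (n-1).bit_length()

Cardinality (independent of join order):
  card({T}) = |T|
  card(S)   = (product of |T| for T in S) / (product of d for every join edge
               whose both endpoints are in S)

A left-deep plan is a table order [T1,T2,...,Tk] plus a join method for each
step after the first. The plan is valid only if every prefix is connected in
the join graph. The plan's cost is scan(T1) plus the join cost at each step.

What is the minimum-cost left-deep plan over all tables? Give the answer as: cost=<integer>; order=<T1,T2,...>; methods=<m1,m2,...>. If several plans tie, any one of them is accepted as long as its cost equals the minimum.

Selinger DP (subsets sized 1..n):
  {B}: scan cost=40, card=40
  {C}: scan cost=40, card=40
  {A}: scan cost=100, card=100
  {BC}: card=400; try (C,hash)→560, (B,hash)→560, (C,merge)→600, (B,merge)→600, (B,nl_idx)→680, (C,nl)→1640 …(+1); best=560 via (C,hash)
  {AB}: card=800; try (B,hash)→680, (A,merge)→1120, (A,nl_idx)→1120, (B,merge)→1180, (A,hash)→1480, (B,nl_idx)→1500 …(+2); best=680 via (B,hash)
  {AC}: card=2000; try (C,hash)→680, (A,merge)→1120, (C,merge)→1180, (A,hash)→1480, (A,nl_idx)→2320, (A,nl)→4040 …(+1); best=680 via (C,hash)
  {ABC}: card=4000; try (C,hash)→1960, (A,hash)→2360, (B,hash)→3160, (A,merge)→5360, (A,nl_idx)→7360, (C,merge)→9760 …(+5); best=1960 via (C,hash)

cost=1960; order=A,B,C; methods=hash,hash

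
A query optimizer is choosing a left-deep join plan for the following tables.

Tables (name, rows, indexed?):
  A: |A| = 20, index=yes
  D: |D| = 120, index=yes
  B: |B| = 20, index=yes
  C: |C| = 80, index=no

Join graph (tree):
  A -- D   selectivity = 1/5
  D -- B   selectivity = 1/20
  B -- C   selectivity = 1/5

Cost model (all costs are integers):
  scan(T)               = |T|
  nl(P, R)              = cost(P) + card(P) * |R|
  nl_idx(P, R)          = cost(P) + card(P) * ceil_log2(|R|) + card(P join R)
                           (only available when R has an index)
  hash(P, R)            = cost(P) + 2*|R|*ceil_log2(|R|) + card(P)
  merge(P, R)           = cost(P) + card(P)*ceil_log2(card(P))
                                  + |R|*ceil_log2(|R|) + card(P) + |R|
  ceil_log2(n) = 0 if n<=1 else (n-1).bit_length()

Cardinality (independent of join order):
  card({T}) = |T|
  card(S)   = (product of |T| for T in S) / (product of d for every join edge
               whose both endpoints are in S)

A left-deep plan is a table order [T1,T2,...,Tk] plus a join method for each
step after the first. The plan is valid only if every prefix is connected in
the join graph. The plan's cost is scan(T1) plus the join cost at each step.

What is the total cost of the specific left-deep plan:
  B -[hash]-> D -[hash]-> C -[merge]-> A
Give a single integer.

26120

step 1: scan B: cost=20, card=20
step 2: join D via hash
    card(P join D) = 20*120/(20) = 120
    cost = 20 + 2*120*7 + 20 = 1720
step 3: join C via hash
    card(P join C) = 120*80/(5) = 1920
    cost = 1720 + 2*80*7 + 120 = 2960
step 4: join A via merge
    card(P join A) = 1920*20/(5) = 7680
    cost = 2960 + 1920*11 + 20*5 + 1920 + 20 = 26120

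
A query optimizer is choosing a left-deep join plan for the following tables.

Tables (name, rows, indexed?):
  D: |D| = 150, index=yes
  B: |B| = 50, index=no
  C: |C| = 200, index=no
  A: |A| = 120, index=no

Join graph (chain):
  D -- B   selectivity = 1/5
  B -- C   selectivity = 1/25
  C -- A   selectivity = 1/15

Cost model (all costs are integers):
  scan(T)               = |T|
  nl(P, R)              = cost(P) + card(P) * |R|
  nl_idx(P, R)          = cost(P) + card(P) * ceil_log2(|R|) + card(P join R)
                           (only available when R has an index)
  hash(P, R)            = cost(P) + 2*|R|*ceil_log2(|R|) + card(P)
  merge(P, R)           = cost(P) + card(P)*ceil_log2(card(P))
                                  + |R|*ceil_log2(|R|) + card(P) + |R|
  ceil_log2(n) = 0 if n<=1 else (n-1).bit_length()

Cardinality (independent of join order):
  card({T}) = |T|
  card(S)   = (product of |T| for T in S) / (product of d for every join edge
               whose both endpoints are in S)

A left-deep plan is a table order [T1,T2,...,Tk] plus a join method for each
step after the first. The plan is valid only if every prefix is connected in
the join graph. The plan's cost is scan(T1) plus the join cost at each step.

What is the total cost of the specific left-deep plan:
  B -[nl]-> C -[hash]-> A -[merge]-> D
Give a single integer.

55080

step 1: scan B: cost=50, card=50
step 2: join C via nl
    card(P join C) = 50*200/(25) = 400
    cost = 50 + 50*200 = 10050
step 3: join A via hash
    card(P join A) = 400*120/(15) = 3200
    cost = 10050 + 2*120*7 + 400 = 12130
step 4: join D via merge
    card(P join D) = 3200*150/(5) = 96000
    cost = 12130 + 3200*12 + 150*8 + 3200 + 150 = 55080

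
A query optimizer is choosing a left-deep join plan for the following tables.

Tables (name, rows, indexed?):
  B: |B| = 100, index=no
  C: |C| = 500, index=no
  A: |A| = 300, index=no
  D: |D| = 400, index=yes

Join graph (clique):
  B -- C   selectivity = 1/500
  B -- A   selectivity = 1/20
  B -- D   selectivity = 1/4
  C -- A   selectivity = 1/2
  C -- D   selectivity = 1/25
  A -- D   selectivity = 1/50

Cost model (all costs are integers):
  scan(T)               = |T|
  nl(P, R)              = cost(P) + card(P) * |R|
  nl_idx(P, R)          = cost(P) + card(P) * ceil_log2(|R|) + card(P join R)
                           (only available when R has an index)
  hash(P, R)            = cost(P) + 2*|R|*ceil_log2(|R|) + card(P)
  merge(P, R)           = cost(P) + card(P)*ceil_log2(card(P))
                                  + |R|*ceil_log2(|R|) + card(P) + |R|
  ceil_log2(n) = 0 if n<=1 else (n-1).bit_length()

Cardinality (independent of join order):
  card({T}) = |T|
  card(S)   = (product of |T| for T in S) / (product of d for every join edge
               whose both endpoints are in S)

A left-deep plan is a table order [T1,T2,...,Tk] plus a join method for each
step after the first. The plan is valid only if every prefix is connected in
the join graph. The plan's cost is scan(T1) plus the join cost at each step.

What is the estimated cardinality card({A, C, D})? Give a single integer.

Tables in S: A(300), C(500), D(400)
Edges inside S: C-A(d=2), C-D(d=25), A-D(d=50)
numerator = 300 * 500 * 400 = 60000000
denominator = 2 * 25 * 50 = 2500
card(S) = 60000000 / 2500 = 24000

24000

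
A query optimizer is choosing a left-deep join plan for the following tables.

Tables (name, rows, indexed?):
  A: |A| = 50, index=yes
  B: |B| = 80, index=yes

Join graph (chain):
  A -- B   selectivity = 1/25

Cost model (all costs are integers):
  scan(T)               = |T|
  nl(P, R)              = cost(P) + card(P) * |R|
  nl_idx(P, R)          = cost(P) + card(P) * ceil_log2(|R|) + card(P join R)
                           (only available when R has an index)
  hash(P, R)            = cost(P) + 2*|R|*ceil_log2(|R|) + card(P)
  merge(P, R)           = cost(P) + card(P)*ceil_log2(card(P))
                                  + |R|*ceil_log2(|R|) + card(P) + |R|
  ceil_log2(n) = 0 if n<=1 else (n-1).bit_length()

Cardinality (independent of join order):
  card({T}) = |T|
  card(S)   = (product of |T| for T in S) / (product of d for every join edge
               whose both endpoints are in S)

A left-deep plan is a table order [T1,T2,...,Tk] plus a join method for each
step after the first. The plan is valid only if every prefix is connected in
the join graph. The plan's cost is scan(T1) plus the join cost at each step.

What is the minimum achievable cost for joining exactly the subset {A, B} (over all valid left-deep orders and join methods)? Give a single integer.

Selinger DP over subsets of {A,B}:
  {A}: scan cost=50, card=50
  {B}: scan cost=80, card=80
  {AB}: card=160; try (B,nl_idx)→560, (A,nl_idx)→720, (A,hash)→760, (B,merge)→1040, (A,merge)→1070, (B,hash)→1220 …(+2); best=560 via (B,nl_idx)

560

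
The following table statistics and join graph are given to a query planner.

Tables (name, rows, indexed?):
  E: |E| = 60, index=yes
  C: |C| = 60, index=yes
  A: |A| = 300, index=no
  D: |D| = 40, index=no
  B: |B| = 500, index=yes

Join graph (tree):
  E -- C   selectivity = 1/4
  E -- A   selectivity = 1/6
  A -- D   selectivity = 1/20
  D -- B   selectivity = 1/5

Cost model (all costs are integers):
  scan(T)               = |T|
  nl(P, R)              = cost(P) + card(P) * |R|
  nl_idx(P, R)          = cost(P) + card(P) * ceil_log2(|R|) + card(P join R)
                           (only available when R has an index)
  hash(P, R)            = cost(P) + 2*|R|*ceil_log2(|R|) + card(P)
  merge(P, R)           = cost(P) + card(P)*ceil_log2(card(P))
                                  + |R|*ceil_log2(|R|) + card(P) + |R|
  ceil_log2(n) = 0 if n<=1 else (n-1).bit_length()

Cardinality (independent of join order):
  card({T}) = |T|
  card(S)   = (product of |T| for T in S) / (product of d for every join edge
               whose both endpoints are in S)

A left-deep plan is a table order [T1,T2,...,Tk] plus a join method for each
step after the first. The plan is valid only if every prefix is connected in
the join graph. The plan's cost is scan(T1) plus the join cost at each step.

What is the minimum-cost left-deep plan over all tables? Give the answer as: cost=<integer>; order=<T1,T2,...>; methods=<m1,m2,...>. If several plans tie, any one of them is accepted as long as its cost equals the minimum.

cost=108120; order=A,D,E,C,B; methods=hash,hash,hash,hash

Selinger DP (subsets sized 1..n):
  {E}: scan cost=60, card=60
  {C}: scan cost=60, card=60
  {A}: scan cost=300, card=300
  {D}: scan cost=40, card=40
  {B}: scan cost=500, card=500
  {CE}: card=900; try (E,hash)→840, (C,hash)→840, (E,merge)→900, (C,merge)→900, (E,nl_idx)→1320, (C,nl_idx)→1320 …(+2); best=840 via (E,hash)
  {AE}: card=3000; try (E,hash)→1320, (A,merge)→3480, (E,merge)→3720, (E,nl_idx)→5100, (A,hash)→5520, (A,nl)→18060 …(+1); best=1320 via (E,hash)
  {AD}: card=600; try (D,hash)→1080, (A,merge)→3320, (D,merge)→3580, (A,hash)→5480, (A,nl)→12040, (D,nl)→12300; best=1080 via (D,hash)
  {BD}: card=4000; try (D,hash)→1480, (B,nl_idx)→4400, (B,merge)→5320, (D,merge)→5780, (B,hash)→9080, (B,nl)→20040 …(+1); best=1480 via (D,hash)
  {ACE}: card=45000; try (C,hash)→5040, (A,hash)→7140, (A,merge)→13740, (C,merge)→40740, (C,nl_idx)→64320, (C,nl)→181320 …(+1); best=5040 via (C,hash)
  {ADE}: card=6000; try (E,hash)→2400, (D,hash)→4800, (E,merge)→8100, (E,nl_idx)→10680, (E,nl)→37080, (D,merge)→40600 …(+1); best=2400 via (E,hash)
  {ABD}: card=60000; try (B,hash)→10680, (A,hash)→10880, (B,merge)→12680, (A,merge)→56480, (B,nl_idx)→66480, (B,nl)→301080 …(+1); best=10680 via (B,hash)
  {ACDE}: card=90000; try (C,hash)→9120, (D,hash)→50520, (C,merge)→86820, (C,nl_idx)→128400, (C,nl)→362400, (D,merge)→770320 …(+1); best=9120 via (C,hash)
  {ABDE}: card=600000; try (B,hash)→17400, (E,hash)→71400, (B,merge)→91400, (B,nl_idx)→656400, (E,nl_idx)→970680, (E,merge)→1031100 …(+2); best=17400 via (B,hash)
  {ABCDE}: card=9000000; try (B,hash)→108120, (C,hash)→618120, (B,merge)→1634120, (B,nl_idx)→9819120, (C,nl_idx)→12617400, (C,merge)→12617820 …(+2); best=108120 via (B,hash)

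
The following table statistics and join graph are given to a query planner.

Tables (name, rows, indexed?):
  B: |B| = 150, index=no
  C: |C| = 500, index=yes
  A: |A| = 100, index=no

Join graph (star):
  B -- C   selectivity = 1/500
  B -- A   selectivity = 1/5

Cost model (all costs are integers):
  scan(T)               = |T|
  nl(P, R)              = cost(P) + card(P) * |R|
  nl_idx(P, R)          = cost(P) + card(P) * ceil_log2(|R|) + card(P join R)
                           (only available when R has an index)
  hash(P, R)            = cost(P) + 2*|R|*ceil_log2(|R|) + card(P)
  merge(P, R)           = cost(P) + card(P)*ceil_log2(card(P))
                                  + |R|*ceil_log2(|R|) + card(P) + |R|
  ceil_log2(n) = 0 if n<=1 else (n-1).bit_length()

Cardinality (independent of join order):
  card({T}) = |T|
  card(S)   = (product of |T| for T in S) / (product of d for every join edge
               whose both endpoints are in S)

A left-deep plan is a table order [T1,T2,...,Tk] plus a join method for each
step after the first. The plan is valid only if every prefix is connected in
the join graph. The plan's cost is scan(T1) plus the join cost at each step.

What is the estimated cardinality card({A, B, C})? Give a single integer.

3000

Tables in S: A(100), B(150), C(500)
Edges inside S: B-C(d=500), B-A(d=5)
numerator = 100 * 150 * 500 = 7500000
denominator = 500 * 5 = 2500
card(S) = 7500000 / 2500 = 3000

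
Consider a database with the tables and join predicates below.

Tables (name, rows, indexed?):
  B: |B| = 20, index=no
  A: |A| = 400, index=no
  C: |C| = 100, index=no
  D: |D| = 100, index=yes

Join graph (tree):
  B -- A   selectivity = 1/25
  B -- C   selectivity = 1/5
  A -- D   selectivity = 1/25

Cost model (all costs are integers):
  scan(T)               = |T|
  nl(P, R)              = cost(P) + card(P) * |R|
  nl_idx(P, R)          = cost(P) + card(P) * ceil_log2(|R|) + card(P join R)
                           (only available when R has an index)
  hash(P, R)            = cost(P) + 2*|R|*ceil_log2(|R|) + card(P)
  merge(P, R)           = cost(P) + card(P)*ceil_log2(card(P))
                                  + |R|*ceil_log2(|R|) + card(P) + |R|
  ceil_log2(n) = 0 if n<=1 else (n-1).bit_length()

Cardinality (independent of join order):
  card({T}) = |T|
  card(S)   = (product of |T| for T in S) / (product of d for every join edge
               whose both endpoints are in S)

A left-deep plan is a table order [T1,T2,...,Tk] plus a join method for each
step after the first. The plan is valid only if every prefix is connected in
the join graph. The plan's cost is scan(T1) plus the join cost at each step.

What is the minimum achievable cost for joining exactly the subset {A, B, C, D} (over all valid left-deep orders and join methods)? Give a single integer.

Selinger DP over subsets of {A,B,C,D}:
  {B}: scan cost=20, card=20
  {A}: scan cost=400, card=400
  {C}: scan cost=100, card=100
  {D}: scan cost=100, card=100
  {AB}: card=320; try (B,hash)→1000, (A,merge)→4140, (B,merge)→4520, (A,hash)→7240, (A,nl)→8020, (B,nl)→8400; best=1000 via (B,hash)
  {BC}: card=400; try (B,hash)→400, (C,merge)→940, (B,merge)→1020, (C,hash)→1440, (C,nl)→2020, (B,nl)→2100; best=400 via (B,hash)
  {AD}: card=1600; try (D,hash)→2200, (D,nl_idx)→4800, (A,merge)→4900, (D,merge)→5200, (A,hash)→7400, (A,nl)→40100 …(+1); best=2200 via (D,hash)
  {ABC}: card=6400; try (C,hash)→2720, (C,merge)→5000, (A,hash)→8000, (A,merge)→8400, (C,nl)→33000, (A,nl)→160400; best=2720 via (C,hash)
  {ABD}: card=1280; try (D,hash)→2720, (B,hash)→4000, (D,nl_idx)→4520, (D,merge)→5000, (B,merge)→21520, (D,nl)→33000 …(+1); best=2720 via (D,hash)
  {ABCD}: card=25600; try (C,hash)→5400, (D,hash)→10520, (C,merge)→18880, (D,nl_idx)→73120, (D,merge)→93120, (C,nl)→130720 …(+1); best=5400 via (C,hash)

5400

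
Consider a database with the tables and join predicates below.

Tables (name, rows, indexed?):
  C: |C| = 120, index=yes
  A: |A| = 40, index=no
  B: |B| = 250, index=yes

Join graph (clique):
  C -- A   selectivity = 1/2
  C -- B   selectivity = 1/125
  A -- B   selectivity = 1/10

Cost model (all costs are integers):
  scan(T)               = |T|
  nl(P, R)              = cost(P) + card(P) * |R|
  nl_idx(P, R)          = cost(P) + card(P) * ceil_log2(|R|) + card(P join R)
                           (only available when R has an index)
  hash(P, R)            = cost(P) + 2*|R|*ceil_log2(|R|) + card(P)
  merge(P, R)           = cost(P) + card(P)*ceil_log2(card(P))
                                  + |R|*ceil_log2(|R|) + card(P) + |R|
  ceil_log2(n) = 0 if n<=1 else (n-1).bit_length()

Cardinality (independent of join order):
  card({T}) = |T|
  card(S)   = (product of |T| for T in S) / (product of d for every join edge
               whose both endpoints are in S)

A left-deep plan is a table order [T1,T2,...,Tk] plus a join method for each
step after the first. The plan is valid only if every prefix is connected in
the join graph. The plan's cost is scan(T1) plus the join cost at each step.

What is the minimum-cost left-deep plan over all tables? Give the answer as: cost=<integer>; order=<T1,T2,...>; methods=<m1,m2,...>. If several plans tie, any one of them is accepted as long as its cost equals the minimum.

cost=2040; order=C,B,A; methods=nl_idx,hash

Selinger DP (subsets sized 1..n):
  {C}: scan cost=120, card=120
  {A}: scan cost=40, card=40
  {B}: scan cost=250, card=250
  {AC}: card=2400; try (A,hash)→720, (C,merge)→1280, (A,merge)→1360, (C,hash)→1760, (C,nl_idx)→2720, (C,nl)→4840 …(+1); best=720 via (A,hash)
  {BC}: card=240; try (B,nl_idx)→1320, (C,hash)→2180, (C,nl_idx)→2240, (B,merge)→3330, (C,merge)→3460, (B,hash)→4240 …(+2); best=1320 via (B,nl_idx)
  {AB}: card=1000; try (A,hash)→980, (B,nl_idx)→1360, (B,merge)→2570, (A,merge)→2780, (B,hash)→4080, (B,nl)→10040 …(+1); best=980 via (A,hash)
  {ABC}: card=480; try (A,hash)→2040, (C,hash)→3660, (A,merge)→3760, (B,hash)→7120, (C,nl_idx)→8460, (A,nl)→10920 …(+5); best=2040 via (A,hash)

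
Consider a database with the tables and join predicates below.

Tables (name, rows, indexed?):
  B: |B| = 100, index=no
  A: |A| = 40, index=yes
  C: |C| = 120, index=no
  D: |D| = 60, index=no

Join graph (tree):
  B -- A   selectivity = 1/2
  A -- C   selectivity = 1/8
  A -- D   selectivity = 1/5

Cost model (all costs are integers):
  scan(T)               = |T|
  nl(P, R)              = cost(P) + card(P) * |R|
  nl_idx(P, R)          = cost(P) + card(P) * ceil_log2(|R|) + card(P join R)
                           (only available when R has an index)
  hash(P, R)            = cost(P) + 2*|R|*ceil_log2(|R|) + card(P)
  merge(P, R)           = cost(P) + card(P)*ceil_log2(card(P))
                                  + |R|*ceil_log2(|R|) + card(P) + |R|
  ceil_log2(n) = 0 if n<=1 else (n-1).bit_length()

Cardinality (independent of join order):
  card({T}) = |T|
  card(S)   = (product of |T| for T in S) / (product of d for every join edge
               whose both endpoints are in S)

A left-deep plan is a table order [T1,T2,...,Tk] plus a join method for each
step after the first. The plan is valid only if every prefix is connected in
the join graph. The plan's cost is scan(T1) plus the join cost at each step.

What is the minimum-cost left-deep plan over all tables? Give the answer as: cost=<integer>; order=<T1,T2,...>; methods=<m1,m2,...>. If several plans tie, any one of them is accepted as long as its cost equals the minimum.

Selinger DP (subsets sized 1..n):
  {B}: scan cost=100, card=100
  {A}: scan cost=40, card=40
  {C}: scan cost=120, card=120
  {D}: scan cost=60, card=60
  {AB}: card=2000; try (A,hash)→680, (B,merge)→1120, (A,merge)→1180, (B,hash)→1480, (A,nl_idx)→2700, (B,nl)→4040 …(+1); best=680 via (A,hash)
  {AC}: card=600; try (A,hash)→720, (C,merge)→1280, (A,merge)→1360, (A,nl_idx)→1440, (C,hash)→1760, (C,nl)→4840 …(+1); best=720 via (A,hash)
  {AD}: card=480; try (A,hash)→600, (D,merge)→740, (A,merge)→760, (D,hash)→800, (A,nl_idx)→900, (D,nl)→2440 …(+1); best=600 via (A,hash)
  {ABC}: card=30000; try (B,hash)→2720, (C,hash)→4360, (B,merge)→8120, (C,merge)→25640, (B,nl)→60720, (C,nl)→240680; best=2720 via (B,hash)
  {ABD}: card=24000; try (B,hash)→2480, (D,hash)→3400, (B,merge)→6200, (D,merge)→25100, (B,nl)→48600, (D,nl)→120680; best=2480 via (B,hash)
  {ACD}: card=7200; try (D,hash)→2040, (C,hash)→2760, (C,merge)→6360, (D,merge)→7740, (D,nl)→36720, (C,nl)→58200; best=2040 via (D,hash)
  {ABCD}: card=360000; try (B,hash)→10640, (C,hash)→28160, (D,hash)→33440, (B,merge)→103640, (C,merge)→387440, (D,merge)→483140 …(+3); best=10640 via (B,hash)

cost=10640; order=C,A,D,B; methods=hash,hash,hash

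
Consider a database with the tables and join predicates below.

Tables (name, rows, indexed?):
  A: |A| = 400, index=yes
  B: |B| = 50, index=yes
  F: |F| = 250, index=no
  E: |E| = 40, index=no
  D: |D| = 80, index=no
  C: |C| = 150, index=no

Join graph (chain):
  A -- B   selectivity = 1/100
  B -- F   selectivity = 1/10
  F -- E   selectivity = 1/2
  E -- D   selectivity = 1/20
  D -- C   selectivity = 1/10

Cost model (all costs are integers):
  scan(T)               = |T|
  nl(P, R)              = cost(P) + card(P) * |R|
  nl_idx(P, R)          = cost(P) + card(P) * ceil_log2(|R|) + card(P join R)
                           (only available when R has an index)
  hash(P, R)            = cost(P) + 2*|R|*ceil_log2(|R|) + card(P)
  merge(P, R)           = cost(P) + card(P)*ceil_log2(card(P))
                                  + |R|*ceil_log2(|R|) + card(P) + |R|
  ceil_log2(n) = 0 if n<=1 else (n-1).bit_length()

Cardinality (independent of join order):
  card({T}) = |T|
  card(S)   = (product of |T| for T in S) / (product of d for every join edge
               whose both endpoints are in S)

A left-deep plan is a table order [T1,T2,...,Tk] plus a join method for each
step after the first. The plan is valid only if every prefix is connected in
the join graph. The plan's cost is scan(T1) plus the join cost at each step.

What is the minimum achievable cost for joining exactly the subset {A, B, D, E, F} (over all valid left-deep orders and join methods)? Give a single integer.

Selinger DP over subsets of {A,B,D,E,F}:
  {A}: scan cost=400, card=400
  {B}: scan cost=50, card=50
  {F}: scan cost=250, card=250
  {E}: scan cost=40, card=40
  {D}: scan cost=80, card=80
  {AB}: card=200; try (A,nl_idx)→700, (B,hash)→1400, (B,nl_idx)→3000, (A,merge)→4400, (B,merge)→4750, (A,hash)→7300 …(+2); best=700 via (A,nl_idx)
  {BF}: card=1250; try (B,hash)→1100, (F,merge)→2650, (B,merge)→2850, (B,nl_idx)→3000, (F,hash)→4100, (F,nl)→12550 …(+1); best=1100 via (B,hash)
  {EF}: card=5000; try (E,hash)→980, (F,merge)→2570, (E,merge)→2780, (F,hash)→4080, (F,nl)→10040, (E,nl)→10250; best=980 via (E,hash)
  {DE}: card=160; try (E,hash)→640, (D,merge)→960, (E,merge)→1000, (D,hash)→1200, (D,nl)→3240, (E,nl)→3280; best=640 via (E,hash)
  {ABF}: card=5000; try (F,merge)→4750, (F,hash)→4900, (A,hash)→9550, (A,nl_idx)→17350, (A,merge)→20100, (F,nl)→50700 …(+1); best=4750 via (F,merge)
  {BEF}: card=25000; try (E,hash)→2830, (B,hash)→6580, (E,merge)→16380, (E,nl)→51100, (B,nl_idx)→55980, (B,merge)→71330 …(+1); best=2830 via (E,hash)
  {DEF}: card=20000; try (F,merge)→4330, (F,hash)→4800, (D,hash)→7100, (F,nl)→40640, (D,merge)→71620, (D,nl)→400980; best=4330 via (F,merge)
  {ABEF}: card=100000; try (E,hash)→10230, (A,hash)→35030, (E,merge)→75030, (E,nl)→204750, (A,nl_idx)→327830, (A,merge)→406830 …(+1); best=10230 via (E,hash)
  {BDEF}: card=100000; try (B,hash)→24930, (D,hash)→28950, (B,nl_idx)→224330, (B,merge)→324680, (D,merge)→403470, (B,nl)→1004330 …(+1); best=24930 via (B,hash)
  {ABDEF}: card=400000; try (D,hash)→111350, (A,hash)→132130, (A,nl_idx)→1324930, (D,merge)→1810870, (A,merge)→1828930, (D,nl)→8010230 …(+1); best=111350 via (D,hash)

111350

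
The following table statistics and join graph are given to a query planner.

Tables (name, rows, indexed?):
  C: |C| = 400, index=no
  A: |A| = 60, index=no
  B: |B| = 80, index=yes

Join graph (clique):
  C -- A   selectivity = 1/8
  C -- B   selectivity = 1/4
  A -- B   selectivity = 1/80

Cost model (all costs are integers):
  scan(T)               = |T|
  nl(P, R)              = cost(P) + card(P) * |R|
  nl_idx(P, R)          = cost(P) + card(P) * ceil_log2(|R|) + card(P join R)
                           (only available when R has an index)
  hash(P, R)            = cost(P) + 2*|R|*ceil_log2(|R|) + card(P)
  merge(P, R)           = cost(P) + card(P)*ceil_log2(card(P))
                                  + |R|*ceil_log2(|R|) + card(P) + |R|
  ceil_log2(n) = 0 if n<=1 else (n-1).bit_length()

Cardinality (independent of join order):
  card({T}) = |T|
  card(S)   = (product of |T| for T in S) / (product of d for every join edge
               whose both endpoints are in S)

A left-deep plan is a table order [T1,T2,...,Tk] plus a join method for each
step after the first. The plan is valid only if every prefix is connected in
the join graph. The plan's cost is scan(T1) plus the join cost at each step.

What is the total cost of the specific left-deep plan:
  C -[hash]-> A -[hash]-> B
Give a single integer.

step 1: scan C: cost=400, card=400
step 2: join A via hash
    card(P join A) = 400*60/(8) = 3000
    cost = 400 + 2*60*6 + 400 = 1520
step 3: join B via hash
    card(P join B) = 3000*80/(4*80) = 750
    cost = 1520 + 2*80*7 + 3000 = 5640

5640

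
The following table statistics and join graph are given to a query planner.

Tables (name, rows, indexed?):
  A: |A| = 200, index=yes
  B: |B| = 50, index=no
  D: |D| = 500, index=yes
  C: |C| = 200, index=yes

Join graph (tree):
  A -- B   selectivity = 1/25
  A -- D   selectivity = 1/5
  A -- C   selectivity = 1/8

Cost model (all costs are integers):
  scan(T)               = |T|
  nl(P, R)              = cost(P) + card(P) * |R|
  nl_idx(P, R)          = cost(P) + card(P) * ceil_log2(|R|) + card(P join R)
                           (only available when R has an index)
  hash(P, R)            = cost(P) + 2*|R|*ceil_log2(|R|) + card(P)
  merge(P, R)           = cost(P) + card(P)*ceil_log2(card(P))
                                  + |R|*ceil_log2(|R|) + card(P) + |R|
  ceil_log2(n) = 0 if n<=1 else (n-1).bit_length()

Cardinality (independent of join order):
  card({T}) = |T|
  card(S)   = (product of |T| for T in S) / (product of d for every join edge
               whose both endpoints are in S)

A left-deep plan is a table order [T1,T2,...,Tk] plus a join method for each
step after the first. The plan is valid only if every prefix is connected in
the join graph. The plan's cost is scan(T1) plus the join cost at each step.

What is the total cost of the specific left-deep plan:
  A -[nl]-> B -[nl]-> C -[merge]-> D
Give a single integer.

245200

step 1: scan A: cost=200, card=200
step 2: join B via nl
    card(P join B) = 200*50/(25) = 400
    cost = 200 + 200*50 = 10200
step 3: join C via nl
    card(P join C) = 400*200/(8) = 10000
    cost = 10200 + 400*200 = 90200
step 4: join D via merge
    card(P join D) = 10000*500/(5) = 1000000
    cost = 90200 + 10000*14 + 500*9 + 10000 + 500 = 245200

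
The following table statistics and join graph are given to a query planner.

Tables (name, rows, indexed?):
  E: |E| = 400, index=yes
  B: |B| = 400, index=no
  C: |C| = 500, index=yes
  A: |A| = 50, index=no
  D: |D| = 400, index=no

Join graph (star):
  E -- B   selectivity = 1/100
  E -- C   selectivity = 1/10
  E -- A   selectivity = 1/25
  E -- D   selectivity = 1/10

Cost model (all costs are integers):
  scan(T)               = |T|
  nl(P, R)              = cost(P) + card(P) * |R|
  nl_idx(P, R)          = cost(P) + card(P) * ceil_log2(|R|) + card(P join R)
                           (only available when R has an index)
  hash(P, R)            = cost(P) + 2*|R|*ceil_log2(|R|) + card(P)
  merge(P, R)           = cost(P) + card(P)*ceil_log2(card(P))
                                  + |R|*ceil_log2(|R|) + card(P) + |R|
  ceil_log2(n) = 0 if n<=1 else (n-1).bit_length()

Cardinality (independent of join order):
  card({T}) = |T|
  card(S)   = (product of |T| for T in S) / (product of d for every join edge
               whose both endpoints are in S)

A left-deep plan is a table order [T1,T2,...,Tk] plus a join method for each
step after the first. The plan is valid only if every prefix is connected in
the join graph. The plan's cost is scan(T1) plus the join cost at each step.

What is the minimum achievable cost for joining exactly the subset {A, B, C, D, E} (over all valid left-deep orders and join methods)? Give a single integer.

155200

Selinger DP over subsets of {A,B,C,D,E}:
  {E}: scan cost=400, card=400
  {B}: scan cost=400, card=400
  {C}: scan cost=500, card=500
  {A}: scan cost=50, card=50
  {D}: scan cost=400, card=400
  {BE}: card=1600; try (E,nl_idx)→5600, (E,hash)→8000, (B,hash)→8000, (E,merge)→8400, (B,merge)→8400, (E,nl)→160400 …(+1); best=5600 via (E,nl_idx)
  {CE}: card=20000; try (E,hash)→8200, (C,merge)→9400, (E,merge)→9500, (C,hash)→9800, (C,nl_idx)→24000, (E,nl_idx)→25000 …(+2); best=8200 via (E,hash)
  {AE}: card=800; try (E,nl_idx)→1300, (A,hash)→1400, (E,merge)→4400, (A,merge)→4750, (E,hash)→7300, (E,nl)→20050 …(+1); best=1300 via (E,nl_idx)
  {DE}: card=16000; try (E,hash)→8000, (D,hash)→8000, (E,merge)→8400, (D,merge)→8400, (E,nl_idx)→20000, (E,nl)→160400 …(+1); best=8000 via (E,hash)
  {BCE}: card=80000; try (C,hash)→16200, (C,merge)→29800, (B,hash)→35400, (C,nl_idx)→100000, (B,merge)→332200, (C,nl)→805600 …(+1); best=16200 via (C,hash)
  {ABE}: card=3200; try (A,hash)→7800, (B,hash)→9300, (B,merge)→14100, (A,merge)→25150, (A,nl)→85600, (B,nl)→321300; best=7800 via (A,hash)
  {BDE}: card=64000; try (D,hash)→14400, (D,merge)→28800, (B,hash)→31200, (B,merge)→252000, (D,nl)→645600, (B,nl)→6408000; best=14400 via (D,hash)
  {ACE}: card=40000; try (C,hash)→11100, (C,merge)→15100, (A,hash)→28800, (C,nl_idx)→48500, (A,merge)→328550, (C,nl)→401300 …(+1); best=11100 via (C,hash)
  {CDE}: card=800000; try (C,hash)→33000, (D,hash)→35400, (C,merge)→253000, (D,merge)→332200, (C,nl_idx)→952000, (C,nl)→8008000 …(+1); best=33000 via (C,hash)
  {ADE}: card=32000; try (D,hash)→9300, (D,merge)→14100, (A,hash)→24600, (A,merge)→248350, (D,nl)→321300, (A,nl)→808000; best=9300 via (D,hash)
  {ABCE}: card=160000; try (C,hash)→20000, (C,merge)→54400, (B,hash)→58300, (A,hash)→96800, (C,nl_idx)→196600, (B,merge)→695100 …(+4); best=20000 via (C,hash)
  {BCDE}: card=3200000; try (C,hash)→87400, (D,hash)→103400, (B,hash)→840200, (C,merge)→1107400, (D,merge)→1460200, (C,nl_idx)→3790400 …(+4); best=87400 via (C,hash)
  {ABDE}: card=128000; try (D,hash)→18200, (B,hash)→48500, (D,merge)→53400, (A,hash)→79000, (B,merge)→525300, (A,merge)→1102750 …(+3); best=18200 via (D,hash)
  {ACDE}: card=1600000; try (C,hash)→50300, (D,hash)→58300, (C,merge)→526300, (D,merge)→695100, (A,hash)→833600, (C,nl_idx)→1897300 …(+4); best=50300 via (C,hash)
  {ABCDE}: card=6400000; try (C,hash)→155200, (D,hash)→187200, (B,hash)→1657500, (C,merge)→2327200, (D,merge)→3064000, (A,hash)→3288000 …(+7); best=155200 via (C,hash)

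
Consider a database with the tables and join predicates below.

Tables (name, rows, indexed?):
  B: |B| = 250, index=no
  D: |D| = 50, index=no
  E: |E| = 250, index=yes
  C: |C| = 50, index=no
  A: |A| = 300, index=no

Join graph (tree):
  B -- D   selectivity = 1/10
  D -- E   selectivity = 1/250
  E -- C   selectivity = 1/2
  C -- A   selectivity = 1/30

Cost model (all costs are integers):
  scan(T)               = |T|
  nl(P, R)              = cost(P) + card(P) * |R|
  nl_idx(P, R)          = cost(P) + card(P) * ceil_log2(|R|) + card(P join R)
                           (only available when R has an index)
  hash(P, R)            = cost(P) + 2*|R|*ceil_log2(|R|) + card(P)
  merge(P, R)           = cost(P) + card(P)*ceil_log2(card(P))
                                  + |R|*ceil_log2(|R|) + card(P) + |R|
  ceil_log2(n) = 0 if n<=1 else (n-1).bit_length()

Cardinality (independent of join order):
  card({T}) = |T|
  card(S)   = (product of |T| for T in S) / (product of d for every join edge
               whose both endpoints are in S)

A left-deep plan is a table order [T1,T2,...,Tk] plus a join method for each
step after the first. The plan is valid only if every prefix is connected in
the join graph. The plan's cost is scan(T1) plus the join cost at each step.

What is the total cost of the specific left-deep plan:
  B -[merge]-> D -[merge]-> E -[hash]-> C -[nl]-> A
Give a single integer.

9396950

step 1: scan B: cost=250, card=250
step 2: join D via merge
    card(P join D) = 250*50/(10) = 1250
    cost = 250 + 250*8 + 50*6 + 250 + 50 = 2850
step 3: join E via merge
    card(P join E) = 1250*250/(250) = 1250
    cost = 2850 + 1250*11 + 250*8 + 1250 + 250 = 20100
step 4: join C via hash
    card(P join C) = 1250*50/(2) = 31250
    cost = 20100 + 2*50*6 + 1250 = 21950
step 5: join A via nl
    card(P join A) = 31250*300/(30) = 312500
    cost = 21950 + 31250*300 = 9396950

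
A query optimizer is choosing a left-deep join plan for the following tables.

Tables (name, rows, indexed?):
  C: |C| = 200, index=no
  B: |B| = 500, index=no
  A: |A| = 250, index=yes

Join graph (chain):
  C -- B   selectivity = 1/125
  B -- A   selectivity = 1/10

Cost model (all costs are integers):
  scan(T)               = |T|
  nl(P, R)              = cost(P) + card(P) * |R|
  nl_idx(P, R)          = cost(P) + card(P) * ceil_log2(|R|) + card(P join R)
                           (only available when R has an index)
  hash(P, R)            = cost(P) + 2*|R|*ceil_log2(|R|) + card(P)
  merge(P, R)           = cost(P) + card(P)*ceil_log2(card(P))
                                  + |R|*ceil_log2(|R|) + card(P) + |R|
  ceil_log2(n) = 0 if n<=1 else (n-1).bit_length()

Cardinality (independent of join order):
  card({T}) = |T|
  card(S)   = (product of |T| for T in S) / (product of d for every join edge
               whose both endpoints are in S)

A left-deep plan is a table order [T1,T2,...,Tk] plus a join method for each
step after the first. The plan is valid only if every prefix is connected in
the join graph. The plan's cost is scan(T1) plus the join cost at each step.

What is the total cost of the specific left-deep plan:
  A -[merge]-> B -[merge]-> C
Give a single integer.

196800

step 1: scan A: cost=250, card=250
step 2: join B via merge
    card(P join B) = 250*500/(10) = 12500
    cost = 250 + 250*8 + 500*9 + 250 + 500 = 7500
step 3: join C via merge
    card(P join C) = 12500*200/(125) = 20000
    cost = 7500 + 12500*14 + 200*8 + 12500 + 200 = 196800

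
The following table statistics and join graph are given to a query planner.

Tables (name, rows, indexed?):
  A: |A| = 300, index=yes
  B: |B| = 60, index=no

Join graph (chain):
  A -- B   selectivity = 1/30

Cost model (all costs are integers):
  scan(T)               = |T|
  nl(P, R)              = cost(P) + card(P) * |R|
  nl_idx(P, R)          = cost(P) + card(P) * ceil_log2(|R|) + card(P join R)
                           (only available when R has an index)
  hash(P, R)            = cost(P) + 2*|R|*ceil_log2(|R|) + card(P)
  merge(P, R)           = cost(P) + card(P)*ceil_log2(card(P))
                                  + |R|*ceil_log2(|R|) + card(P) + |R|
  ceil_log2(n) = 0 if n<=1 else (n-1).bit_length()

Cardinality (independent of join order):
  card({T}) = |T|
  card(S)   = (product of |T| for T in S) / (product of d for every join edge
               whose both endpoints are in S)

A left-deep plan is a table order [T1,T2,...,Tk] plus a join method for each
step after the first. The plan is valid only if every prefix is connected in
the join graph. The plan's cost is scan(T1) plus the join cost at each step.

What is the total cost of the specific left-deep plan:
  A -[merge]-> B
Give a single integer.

3720

step 1: scan A: cost=300, card=300
step 2: join B via merge
    card(P join B) = 300*60/(30) = 600
    cost = 300 + 300*9 + 60*6 + 300 + 60 = 3720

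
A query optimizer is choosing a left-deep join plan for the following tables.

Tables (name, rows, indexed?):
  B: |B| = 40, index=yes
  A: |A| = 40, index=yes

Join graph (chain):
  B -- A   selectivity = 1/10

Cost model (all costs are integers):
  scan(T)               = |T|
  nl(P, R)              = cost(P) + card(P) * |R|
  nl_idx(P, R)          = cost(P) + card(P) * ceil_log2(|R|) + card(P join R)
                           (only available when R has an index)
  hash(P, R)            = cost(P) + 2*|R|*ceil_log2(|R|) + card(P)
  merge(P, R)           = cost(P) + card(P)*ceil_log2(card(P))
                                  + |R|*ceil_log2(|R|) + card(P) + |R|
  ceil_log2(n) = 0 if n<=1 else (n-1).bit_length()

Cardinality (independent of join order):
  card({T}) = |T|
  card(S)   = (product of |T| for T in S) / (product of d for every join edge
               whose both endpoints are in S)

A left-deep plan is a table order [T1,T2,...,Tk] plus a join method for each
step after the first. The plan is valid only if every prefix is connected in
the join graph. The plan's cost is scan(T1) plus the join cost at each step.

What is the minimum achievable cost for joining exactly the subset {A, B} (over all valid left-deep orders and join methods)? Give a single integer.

440

Selinger DP over subsets of {A,B}:
  {B}: scan cost=40, card=40
  {A}: scan cost=40, card=40
  {AB}: card=160; try (B,nl_idx)→440, (A,nl_idx)→440, (B,hash)→560, (A,hash)→560, (B,merge)→600, (A,merge)→600 …(+2); best=440 via (B,nl_idx)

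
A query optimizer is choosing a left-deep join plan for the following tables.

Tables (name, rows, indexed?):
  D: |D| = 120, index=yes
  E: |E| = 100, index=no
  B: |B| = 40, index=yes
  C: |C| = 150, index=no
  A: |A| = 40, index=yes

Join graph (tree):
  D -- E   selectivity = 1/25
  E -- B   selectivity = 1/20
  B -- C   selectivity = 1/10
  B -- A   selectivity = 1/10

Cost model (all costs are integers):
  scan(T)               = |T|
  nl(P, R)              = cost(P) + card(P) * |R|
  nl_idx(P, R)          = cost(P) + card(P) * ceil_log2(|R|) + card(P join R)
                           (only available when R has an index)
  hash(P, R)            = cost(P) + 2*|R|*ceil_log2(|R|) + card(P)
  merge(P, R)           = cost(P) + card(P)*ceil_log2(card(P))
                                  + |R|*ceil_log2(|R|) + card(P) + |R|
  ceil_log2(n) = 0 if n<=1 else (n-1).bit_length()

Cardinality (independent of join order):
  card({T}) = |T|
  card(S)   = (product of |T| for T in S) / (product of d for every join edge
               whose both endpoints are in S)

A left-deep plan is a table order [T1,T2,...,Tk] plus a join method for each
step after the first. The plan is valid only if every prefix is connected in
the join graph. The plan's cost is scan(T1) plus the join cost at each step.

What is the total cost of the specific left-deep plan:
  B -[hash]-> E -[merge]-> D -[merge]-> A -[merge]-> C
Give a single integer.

66350

step 1: scan B: cost=40, card=40
step 2: join E via hash
    card(P join E) = 40*100/(20) = 200
    cost = 40 + 2*100*7 + 40 = 1480
step 3: join D via merge
    card(P join D) = 200*120/(25) = 960
    cost = 1480 + 200*8 + 120*7 + 200 + 120 = 4240
step 4: join A via merge
    card(P join A) = 960*40/(10) = 3840
    cost = 4240 + 960*10 + 40*6 + 960 + 40 = 15080
step 5: join C via merge
    card(P join C) = 3840*150/(10) = 57600
    cost = 15080 + 3840*12 + 150*8 + 3840 + 150 = 66350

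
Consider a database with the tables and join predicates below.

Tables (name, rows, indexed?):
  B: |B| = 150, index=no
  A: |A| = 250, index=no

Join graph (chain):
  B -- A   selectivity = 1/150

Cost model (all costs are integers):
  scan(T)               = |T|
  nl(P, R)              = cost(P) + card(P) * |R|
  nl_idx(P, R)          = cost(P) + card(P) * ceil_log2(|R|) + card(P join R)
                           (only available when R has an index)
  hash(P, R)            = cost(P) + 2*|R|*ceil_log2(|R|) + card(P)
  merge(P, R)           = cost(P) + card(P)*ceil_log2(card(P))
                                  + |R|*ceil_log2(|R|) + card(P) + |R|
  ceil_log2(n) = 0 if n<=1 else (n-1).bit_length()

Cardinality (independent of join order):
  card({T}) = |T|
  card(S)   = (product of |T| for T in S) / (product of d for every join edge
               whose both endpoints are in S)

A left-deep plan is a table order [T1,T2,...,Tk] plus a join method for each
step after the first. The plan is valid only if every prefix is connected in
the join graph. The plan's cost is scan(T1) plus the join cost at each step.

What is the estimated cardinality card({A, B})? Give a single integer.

250

Tables in S: A(250), B(150)
Edges inside S: B-A(d=150)
numerator = 250 * 150 = 37500
denominator = 150 = 150
card(S) = 37500 / 150 = 250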